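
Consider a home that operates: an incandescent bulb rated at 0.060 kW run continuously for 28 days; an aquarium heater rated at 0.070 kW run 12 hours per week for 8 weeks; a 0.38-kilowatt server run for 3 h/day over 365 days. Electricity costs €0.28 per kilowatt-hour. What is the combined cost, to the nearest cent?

incandescent bulb: Runtime = 24 h × 28 = 672 h
incandescent bulb: 0.06 kW × 672 h = 40.32 kWh
aquarium heater: Runtime = 12 h/week × 8 weeks = 96 h
aquarium heater: 0.07 kW × 96 h = 6.72 kWh
server: Runtime = 3 h/day × 365 days = 1095 h
server: 0.38 kW × 1095 h = 416.1 kWh
Total energy = 463.14 kWh
Cost = 463.14 × €0.28 = €129.68

€129.68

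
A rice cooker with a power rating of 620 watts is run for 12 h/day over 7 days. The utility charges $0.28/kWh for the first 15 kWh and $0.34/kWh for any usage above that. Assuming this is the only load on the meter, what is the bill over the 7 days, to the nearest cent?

Runtime = 12 h/day × 7 days = 84 h
Energy = 0.62 kW × 84 h = 52.08 kWh
Tier 1 (0–15 kWh): 15 × $0.28 = $4.2
Above 15 kWh: 37.08 × $0.34 = $12.6072
Bill = $16.81

$16.81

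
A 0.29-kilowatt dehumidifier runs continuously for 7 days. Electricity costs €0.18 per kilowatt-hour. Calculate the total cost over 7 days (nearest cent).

€8.77

Runtime = 24 h × 7 = 168 h
Energy = 0.29 kW × 168 h = 48.72 kWh
Cost = 48.72 kWh × €0.18/kWh = €8.77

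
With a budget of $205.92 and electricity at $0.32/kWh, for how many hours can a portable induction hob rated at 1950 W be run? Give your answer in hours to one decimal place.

330.0 h

Energy available = $205.92 ÷ $0.32/kWh = 643.5 kWh
Hours = 643.5 kWh ÷ 1.95 kW = 330.0 h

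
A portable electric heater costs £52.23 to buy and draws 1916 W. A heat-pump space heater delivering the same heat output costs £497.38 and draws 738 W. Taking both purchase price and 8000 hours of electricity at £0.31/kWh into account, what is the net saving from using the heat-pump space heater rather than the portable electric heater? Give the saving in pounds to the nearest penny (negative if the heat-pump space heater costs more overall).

portable electric heater: £52.23 + (1916/1000) kW × 8000 h × £0.31 = £52.23 + £4751.68 = £4803.91
heat-pump space heater: £497.38 + (738/1000) kW × 8000 h × £0.31 = £497.38 + £1830.24 = £2327.62
Saving = £4803.91 − £2327.62 = £2476.29

£2476.29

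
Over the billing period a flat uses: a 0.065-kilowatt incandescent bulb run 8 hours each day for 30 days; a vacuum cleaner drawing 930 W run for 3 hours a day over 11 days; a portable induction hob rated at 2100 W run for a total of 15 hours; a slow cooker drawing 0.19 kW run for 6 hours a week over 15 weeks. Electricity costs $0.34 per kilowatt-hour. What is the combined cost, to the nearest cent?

$32.26

incandescent bulb: Runtime = 8 h/day × 30 days = 240 h
incandescent bulb: 0.065 kW × 240 h = 15.6 kWh
vacuum cleaner: Runtime = 3 h/day × 11 days = 33 h
vacuum cleaner: 0.93 kW × 33 h = 30.69 kWh
portable induction hob: 2.1 kW × 15 h = 31.5 kWh
slow cooker: Runtime = 6 h/week × 15 weeks = 90 h
slow cooker: 0.19 kW × 90 h = 17.1 kWh
Total energy = 94.89 kWh
Cost = 94.89 × $0.34 = $32.26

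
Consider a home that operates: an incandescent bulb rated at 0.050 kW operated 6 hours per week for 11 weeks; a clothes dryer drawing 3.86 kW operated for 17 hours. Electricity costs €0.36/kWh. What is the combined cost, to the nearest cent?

incandescent bulb: Runtime = 6 h/week × 11 weeks = 66 h
incandescent bulb: 0.05 kW × 66 h = 3.3 kWh
clothes dryer: 3.86 kW × 17 h = 65.62 kWh
Total energy = 68.92 kWh
Cost = 68.92 × €0.36 = €24.81

€24.81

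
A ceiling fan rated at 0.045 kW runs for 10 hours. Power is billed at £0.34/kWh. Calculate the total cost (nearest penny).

Energy = 0.045 kW × 10 h = 0.45 kWh
Cost = 0.45 kWh × £0.34/kWh = £0.15

£0.15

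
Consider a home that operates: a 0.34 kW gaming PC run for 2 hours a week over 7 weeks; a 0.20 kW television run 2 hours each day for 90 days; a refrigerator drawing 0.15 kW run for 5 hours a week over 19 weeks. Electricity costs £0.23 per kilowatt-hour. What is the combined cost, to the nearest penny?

£12.65

gaming PC: Runtime = 2 h/week × 7 weeks = 14 h
gaming PC: 0.34 kW × 14 h = 4.76 kWh
television: Runtime = 2 h/day × 90 days = 180 h
television: 0.2 kW × 180 h = 36 kWh
refrigerator: Runtime = 5 h/week × 19 weeks = 95 h
refrigerator: 0.15 kW × 95 h = 14.25 kWh
Total energy = 55.01 kWh
Cost = 55.01 × £0.23 = £12.65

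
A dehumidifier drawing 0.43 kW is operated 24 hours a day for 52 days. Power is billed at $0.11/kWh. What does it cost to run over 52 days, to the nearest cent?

Runtime = 24 h × 52 = 1248 h
Energy = 0.43 kW × 1248 h = 536.64 kWh
Cost = 536.64 kWh × $0.11/kWh = $59.03

$59.03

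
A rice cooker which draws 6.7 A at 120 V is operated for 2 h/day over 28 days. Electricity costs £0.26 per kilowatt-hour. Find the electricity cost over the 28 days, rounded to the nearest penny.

£11.71

Power = 6.7 A × 120 V = 804 W = 0.804 kW
Runtime = 2 h/day × 28 days = 56 h
Energy = 0.804 kW × 56 h = 45.024 kWh
Cost = 45.024 kWh × £0.26/kWh = £11.71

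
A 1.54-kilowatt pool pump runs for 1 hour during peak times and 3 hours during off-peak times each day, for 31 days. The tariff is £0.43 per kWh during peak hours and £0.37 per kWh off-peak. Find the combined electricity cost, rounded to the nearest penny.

£73.52

Peak energy = 1.54 kW × 1 h × 31 = 47.74 kWh
Off-peak energy = 1.54 kW × 3 h × 31 = 143.22 kWh
Cost = 47.74 × £0.43 + 143.22 × £0.37 = £20.5282 + £52.9914 = £73.52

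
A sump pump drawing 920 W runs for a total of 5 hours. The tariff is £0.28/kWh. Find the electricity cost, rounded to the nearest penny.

Energy = 0.92 kW × 5 h = 4.6 kWh
Cost = 4.6 kWh × £0.28/kWh = £1.29

£1.29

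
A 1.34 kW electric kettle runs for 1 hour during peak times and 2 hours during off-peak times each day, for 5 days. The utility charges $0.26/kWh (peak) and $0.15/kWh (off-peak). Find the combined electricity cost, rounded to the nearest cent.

Peak energy = 1.34 kW × 1 h × 5 = 6.7 kWh
Off-peak energy = 1.34 kW × 2 h × 5 = 13.4 kWh
Cost = 6.7 × $0.26 + 13.4 × $0.15 = $1.742 + $2.01 = $3.75

$3.75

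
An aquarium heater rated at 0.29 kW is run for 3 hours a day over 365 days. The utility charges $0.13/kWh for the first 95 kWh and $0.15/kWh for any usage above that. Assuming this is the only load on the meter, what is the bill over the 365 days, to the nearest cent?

$45.73

Runtime = 3 h/day × 365 days = 1095 h
Energy = 0.29 kW × 1095 h = 317.55 kWh
Tier 1 (0–95 kWh): 95 × $0.13 = $12.35
Above 95 kWh: 222.55 × $0.15 = $33.3825
Bill = $45.73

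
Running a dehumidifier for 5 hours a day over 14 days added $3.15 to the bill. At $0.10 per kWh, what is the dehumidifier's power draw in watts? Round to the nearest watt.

Energy = $3.15 ÷ $0.10/kWh = 31.5 kWh
Runtime = 5 h/day × 14 days = 70 h
Power = 31.5 kWh ÷ 70 h = 0.45 kW = 450 W

450 W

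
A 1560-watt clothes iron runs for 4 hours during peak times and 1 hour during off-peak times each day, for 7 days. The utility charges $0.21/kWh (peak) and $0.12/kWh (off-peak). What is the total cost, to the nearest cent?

Peak energy = 1.56 kW × 4 h × 7 = 43.68 kWh
Off-peak energy = 1.56 kW × 1 h × 7 = 10.92 kWh
Cost = 43.68 × $0.21 + 10.92 × $0.12 = $9.1728 + $1.3104 = $10.48

$10.48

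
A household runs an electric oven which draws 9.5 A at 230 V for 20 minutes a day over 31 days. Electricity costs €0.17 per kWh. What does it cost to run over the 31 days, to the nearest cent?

Power = 9.5 A × 230 V = 2185 W = 2.185 kW
Runtime = 20 min × 31 = 620 min = 10.333333… h
Energy = 2.185 kW × 10.333333… h = 22.578333… kWh
Cost = 22.578333… kWh × €0.17/kWh = €3.84

€3.84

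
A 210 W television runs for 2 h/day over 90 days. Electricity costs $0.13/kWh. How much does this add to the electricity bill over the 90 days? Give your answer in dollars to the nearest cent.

Runtime = 2 h/day × 90 days = 180 h
Energy = 0.21 kW × 180 h = 37.8 kWh
Cost = 37.8 kWh × $0.13/kWh = $4.91

$4.91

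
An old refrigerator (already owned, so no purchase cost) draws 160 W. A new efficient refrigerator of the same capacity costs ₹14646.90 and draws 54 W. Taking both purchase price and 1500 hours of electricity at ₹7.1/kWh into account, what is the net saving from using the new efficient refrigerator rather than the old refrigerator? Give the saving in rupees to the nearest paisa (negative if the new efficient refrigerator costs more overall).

old refrigerator: ₹0.00 + (160/1000) kW × 1500 h × ₹7.1 = ₹0.00 + ₹1704 = ₹1704
new efficient refrigerator: ₹14646.90 + (54/1000) kW × 1500 h × ₹7.1 = ₹14646.90 + ₹575.1 = ₹15222
Saving = ₹1704 − ₹15222 = −₹13518

-₹13518.00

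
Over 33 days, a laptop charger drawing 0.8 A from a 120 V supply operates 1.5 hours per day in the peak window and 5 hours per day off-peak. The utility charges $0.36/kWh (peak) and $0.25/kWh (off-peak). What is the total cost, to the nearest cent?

$5.67

Power = 0.8 A × 120 V = 96 W = 0.096 kW
Peak energy = 0.096 kW × 1.5 h × 33 = 4.752 kWh
Off-peak energy = 0.096 kW × 5 h × 33 = 15.84 kWh
Cost = 4.752 × $0.36 + 15.84 × $0.25 = $1.71072 + $3.96 = $5.67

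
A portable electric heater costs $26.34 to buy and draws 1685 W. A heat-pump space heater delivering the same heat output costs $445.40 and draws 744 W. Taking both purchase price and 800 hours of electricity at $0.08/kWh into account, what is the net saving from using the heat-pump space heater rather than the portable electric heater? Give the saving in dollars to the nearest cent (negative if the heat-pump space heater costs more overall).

-$358.84

portable electric heater: $26.34 + (1685/1000) kW × 800 h × $0.08 = $26.34 + $107.84 = $134.18
heat-pump space heater: $445.40 + (744/1000) kW × 800 h × $0.08 = $445.40 + $47.616 = $493.016
Saving = $134.18 − $493.016 = −$358.836 → -$358.84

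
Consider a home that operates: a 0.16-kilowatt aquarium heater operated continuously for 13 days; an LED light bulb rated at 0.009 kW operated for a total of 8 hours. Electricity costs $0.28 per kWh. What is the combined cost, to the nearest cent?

$14.00

aquarium heater: Runtime = 24 h × 13 = 312 h
aquarium heater: 0.16 kW × 312 h = 49.92 kWh
LED light bulb: 0.009 kW × 8 h = 0.072 kWh
Total energy = 49.992 kWh
Cost = 49.992 × $0.28 = $14.00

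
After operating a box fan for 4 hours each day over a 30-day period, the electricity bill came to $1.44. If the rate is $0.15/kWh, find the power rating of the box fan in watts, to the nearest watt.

80 W

Energy = $1.44 ÷ $0.15/kWh = 9.6 kWh
Runtime = 4 h/day × 30 days = 120 h
Power = 9.6 kWh ÷ 120 h = 0.08 kW = 80 W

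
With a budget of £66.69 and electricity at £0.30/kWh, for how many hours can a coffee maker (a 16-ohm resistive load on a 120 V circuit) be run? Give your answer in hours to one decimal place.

Power = V²/R = 120²/16 = 900 W = 0.9 kW
Energy available = £66.69 ÷ £0.30/kWh = 222.3 kWh
Hours = 222.3 kWh ÷ 0.9 kW = 247.0 h

247.0 h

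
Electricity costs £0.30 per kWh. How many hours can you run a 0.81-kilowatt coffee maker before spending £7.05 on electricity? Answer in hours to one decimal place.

29.0 h

Energy available = £7.05 ÷ £0.30/kWh = 23.5 kWh
Hours = 23.5 kWh ÷ 0.81 kW = 29.0 h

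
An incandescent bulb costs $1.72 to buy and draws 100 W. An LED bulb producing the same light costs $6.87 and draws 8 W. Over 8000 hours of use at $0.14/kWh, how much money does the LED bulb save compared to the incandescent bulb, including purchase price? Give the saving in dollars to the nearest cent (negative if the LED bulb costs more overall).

incandescent bulb: $1.72 + (100/1000) kW × 8000 h × $0.14 = $1.72 + $112 = $113.72
LED bulb: $6.87 + (8/1000) kW × 8000 h × $0.14 = $6.87 + $8.96 = $15.83
Saving = $113.72 − $15.83 = $97.89

$97.89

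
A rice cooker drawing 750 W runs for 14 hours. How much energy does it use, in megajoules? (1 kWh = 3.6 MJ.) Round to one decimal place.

37.8 MJ

Energy = 0.75 kW × 14 h = 10.5 kWh
= 10.5 × 3.6 MJ = 37.8 MJ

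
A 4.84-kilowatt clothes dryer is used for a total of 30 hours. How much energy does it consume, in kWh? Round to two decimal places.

Energy = 4.84 kW × 30 h = 145.2 kWh

145.20 kWh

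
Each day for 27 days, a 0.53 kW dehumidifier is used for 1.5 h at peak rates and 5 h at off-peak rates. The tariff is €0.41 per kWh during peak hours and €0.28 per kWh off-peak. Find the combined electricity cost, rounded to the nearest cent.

Peak energy = 0.53 kW × 1.5 h × 27 = 21.465 kWh
Off-peak energy = 0.53 kW × 5 h × 27 = 71.55 kWh
Cost = 21.465 × €0.41 + 71.55 × €0.28 = €8.80065 + €20.034 = €28.83

€28.83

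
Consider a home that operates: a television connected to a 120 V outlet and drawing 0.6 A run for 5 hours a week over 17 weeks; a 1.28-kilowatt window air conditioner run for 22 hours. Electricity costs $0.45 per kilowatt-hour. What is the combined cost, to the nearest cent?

television: Power = 0.6 A × 120 V = 72 W = 0.072 kW
television: Runtime = 5 h/week × 17 weeks = 85 h
television: 0.072 kW × 85 h = 6.12 kWh
window air conditioner: 1.28 kW × 22 h = 28.16 kWh
Total energy = 34.28 kWh
Cost = 34.28 × $0.45 = $15.43

$15.43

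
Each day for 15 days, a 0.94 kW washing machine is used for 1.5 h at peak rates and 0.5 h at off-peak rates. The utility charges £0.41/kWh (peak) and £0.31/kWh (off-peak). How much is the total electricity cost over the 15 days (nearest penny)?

£10.86

Peak energy = 0.94 kW × 1.5 h × 15 = 21.15 kWh
Off-peak energy = 0.94 kW × 0.5 h × 15 = 7.05 kWh
Cost = 21.15 × £0.41 + 7.05 × £0.31 = £8.6715 + £2.1855 = £10.86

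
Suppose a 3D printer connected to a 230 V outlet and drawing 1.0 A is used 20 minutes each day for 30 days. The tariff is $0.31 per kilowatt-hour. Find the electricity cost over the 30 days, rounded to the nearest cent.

$0.71

Power = 1.0 A × 230 V = 230 W = 0.23 kW
Runtime = 20 min × 30 = 600 min = 10 h
Energy = 0.23 kW × 10 h = 2.3 kWh
Cost = 2.3 kWh × $0.31/kWh = $0.71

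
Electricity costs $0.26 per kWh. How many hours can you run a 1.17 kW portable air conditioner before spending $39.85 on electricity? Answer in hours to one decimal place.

Energy available = $39.85 ÷ $0.26/kWh = 153.2692 kWh
Hours = 153.2692 kWh ÷ 1.17 kW = 131.0 h

131.0 h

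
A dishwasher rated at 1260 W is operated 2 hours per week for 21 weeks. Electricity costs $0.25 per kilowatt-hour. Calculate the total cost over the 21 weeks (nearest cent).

$13.23

Runtime = 2 h/week × 21 weeks = 42 h
Energy = 1.26 kW × 42 h = 52.92 kWh
Cost = 52.92 kWh × $0.25/kWh = $13.23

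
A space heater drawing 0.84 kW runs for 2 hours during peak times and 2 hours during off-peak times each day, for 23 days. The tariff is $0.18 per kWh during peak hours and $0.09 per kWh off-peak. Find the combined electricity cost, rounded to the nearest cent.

Peak energy = 0.84 kW × 2 h × 23 = 38.64 kWh
Off-peak energy = 0.84 kW × 2 h × 23 = 38.64 kWh
Cost = 38.64 × $0.18 + 38.64 × $0.09 = $6.9552 + $3.4776 = $10.43

$10.43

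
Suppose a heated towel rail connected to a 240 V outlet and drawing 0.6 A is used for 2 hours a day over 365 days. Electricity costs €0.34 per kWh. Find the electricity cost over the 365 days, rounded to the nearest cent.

€35.74

Power = 0.6 A × 240 V = 144 W = 0.144 kW
Runtime = 2 h/day × 365 days = 730 h
Energy = 0.144 kW × 730 h = 105.12 kWh
Cost = 105.12 kWh × €0.34/kWh = €35.74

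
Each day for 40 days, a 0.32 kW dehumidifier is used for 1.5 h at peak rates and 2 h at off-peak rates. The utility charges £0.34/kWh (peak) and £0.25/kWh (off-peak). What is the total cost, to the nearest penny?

Peak energy = 0.32 kW × 1.5 h × 40 = 19.2 kWh
Off-peak energy = 0.32 kW × 2 h × 40 = 25.6 kWh
Cost = 19.2 × £0.34 + 25.6 × £0.25 = £6.528 + £6.4 = £12.93

£12.93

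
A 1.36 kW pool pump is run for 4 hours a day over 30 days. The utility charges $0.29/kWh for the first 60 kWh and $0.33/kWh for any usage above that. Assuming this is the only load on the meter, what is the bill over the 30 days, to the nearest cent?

Runtime = 4 h/day × 30 days = 120 h
Energy = 1.36 kW × 120 h = 163.2 kWh
Tier 1 (0–60 kWh): 60 × $0.29 = $17.4
Above 60 kWh: 103.2 × $0.33 = $34.056
Bill = $51.46

$51.46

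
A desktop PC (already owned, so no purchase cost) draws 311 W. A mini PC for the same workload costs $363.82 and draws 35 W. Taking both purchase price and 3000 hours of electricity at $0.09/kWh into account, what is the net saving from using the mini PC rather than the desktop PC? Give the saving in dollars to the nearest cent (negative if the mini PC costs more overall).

-$289.30

desktop PC: $0.00 + (311/1000) kW × 3000 h × $0.09 = $0.00 + $83.97 = $83.97
mini PC: $363.82 + (35/1000) kW × 3000 h × $0.09 = $363.82 + $9.45 = $373.27
Saving = $83.97 − $373.27 = −$289.3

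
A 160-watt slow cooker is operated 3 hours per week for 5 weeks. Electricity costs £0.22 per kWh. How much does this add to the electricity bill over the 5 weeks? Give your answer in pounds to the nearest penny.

£0.53

Runtime = 3 h/week × 5 weeks = 15 h
Energy = 0.16 kW × 15 h = 2.4 kWh
Cost = 2.4 kWh × £0.22/kWh = £0.53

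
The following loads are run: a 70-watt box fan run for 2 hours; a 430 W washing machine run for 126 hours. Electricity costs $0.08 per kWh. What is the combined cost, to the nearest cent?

box fan: 0.07 kW × 2 h = 0.14 kWh
washing machine: 0.43 kW × 126 h = 54.18 kWh
Total energy = 54.32 kWh
Cost = 54.32 × $0.08 = $4.35

$4.35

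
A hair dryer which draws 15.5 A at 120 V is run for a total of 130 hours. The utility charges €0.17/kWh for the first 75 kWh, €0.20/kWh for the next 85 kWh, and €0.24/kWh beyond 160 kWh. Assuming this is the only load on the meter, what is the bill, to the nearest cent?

Power = 15.5 A × 120 V = 1860 W = 1.86 kW
Energy = 1.86 kW × 130 h = 241.8 kWh
Tier 1 (0–75 kWh): 75 × €0.17 = €12.75
Tier 2 (75–160 kWh): 85 × €0.20 = €17
Above 160 kWh: 81.8 × €0.24 = €19.632
Bill = €49.38

€49.38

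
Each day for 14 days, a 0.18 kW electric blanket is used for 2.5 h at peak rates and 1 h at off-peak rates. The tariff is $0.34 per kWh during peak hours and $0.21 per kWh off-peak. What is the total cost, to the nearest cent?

$2.67

Peak energy = 0.18 kW × 2.5 h × 14 = 6.3 kWh
Off-peak energy = 0.18 kW × 1 h × 14 = 2.52 kWh
Cost = 6.3 × $0.34 + 2.52 × $0.21 = $2.142 + $0.5292 = $2.67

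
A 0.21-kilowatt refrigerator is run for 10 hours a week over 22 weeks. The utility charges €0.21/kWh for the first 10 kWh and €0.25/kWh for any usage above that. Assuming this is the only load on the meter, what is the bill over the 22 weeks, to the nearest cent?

Runtime = 10 h/week × 22 weeks = 220 h
Energy = 0.21 kW × 220 h = 46.2 kWh
Tier 1 (0–10 kWh): 10 × €0.21 = €2.1
Above 10 kWh: 36.2 × €0.25 = €9.05
Bill = €11.15

€11.15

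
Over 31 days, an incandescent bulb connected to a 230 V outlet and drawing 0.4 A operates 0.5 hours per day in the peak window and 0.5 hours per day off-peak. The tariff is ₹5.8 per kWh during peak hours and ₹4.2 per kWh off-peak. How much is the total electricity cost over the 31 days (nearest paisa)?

₹14.26

Power = 0.4 A × 230 V = 92 W = 0.092 kW
Peak energy = 0.092 kW × 0.5 h × 31 = 1.426 kWh
Off-peak energy = 0.092 kW × 0.5 h × 31 = 1.426 kWh
Cost = 1.426 × ₹5.8 + 1.426 × ₹4.2 = ₹8.2708 + ₹5.9892 = ₹14.26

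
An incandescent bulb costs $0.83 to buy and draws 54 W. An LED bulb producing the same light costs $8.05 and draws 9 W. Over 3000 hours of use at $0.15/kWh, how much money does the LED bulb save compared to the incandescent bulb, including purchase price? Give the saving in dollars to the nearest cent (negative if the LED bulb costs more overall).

$13.03

incandescent bulb: $0.83 + (54/1000) kW × 3000 h × $0.15 = $0.83 + $24.3 = $25.13
LED bulb: $8.05 + (9/1000) kW × 3000 h × $0.15 = $8.05 + $4.05 = $12.1
Saving = $25.13 − $12.1 = $13.03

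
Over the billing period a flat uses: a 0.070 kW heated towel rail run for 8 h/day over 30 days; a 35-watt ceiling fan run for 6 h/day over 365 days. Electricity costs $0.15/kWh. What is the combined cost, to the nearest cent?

$14.02

heated towel rail: Runtime = 8 h/day × 30 days = 240 h
heated towel rail: 0.07 kW × 240 h = 16.8 kWh
ceiling fan: Runtime = 6 h/day × 365 days = 2190 h
ceiling fan: 0.035 kW × 2190 h = 76.65 kWh
Total energy = 93.45 kWh
Cost = 93.45 × $0.15 = $14.02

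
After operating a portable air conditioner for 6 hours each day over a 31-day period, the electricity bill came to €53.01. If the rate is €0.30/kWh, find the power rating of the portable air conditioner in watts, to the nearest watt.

Energy = €53.01 ÷ €0.30/kWh = 176.7 kWh
Runtime = 6 h/day × 31 days = 186 h
Power = 176.7 kWh ÷ 186 h = 0.95 kW = 950 W

950 W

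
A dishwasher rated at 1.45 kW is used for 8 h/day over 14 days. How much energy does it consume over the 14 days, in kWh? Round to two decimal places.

162.40 kWh

Runtime = 8 h/day × 14 days = 112 h
Energy = 1.45 kW × 112 h = 162.4 kWh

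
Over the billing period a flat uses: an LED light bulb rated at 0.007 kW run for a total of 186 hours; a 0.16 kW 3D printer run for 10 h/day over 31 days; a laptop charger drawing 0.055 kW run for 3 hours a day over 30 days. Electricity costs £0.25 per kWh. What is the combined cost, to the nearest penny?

£13.96

LED light bulb: 0.007 kW × 186 h = 1.302 kWh
3D printer: Runtime = 10 h/day × 31 days = 310 h
3D printer: 0.16 kW × 310 h = 49.6 kWh
laptop charger: Runtime = 3 h/day × 30 days = 90 h
laptop charger: 0.055 kW × 90 h = 4.95 kWh
Total energy = 55.852 kWh
Cost = 55.852 × £0.25 = £13.96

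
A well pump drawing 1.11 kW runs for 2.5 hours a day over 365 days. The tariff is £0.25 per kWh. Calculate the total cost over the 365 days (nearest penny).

Runtime = 2.5 h/day × 365 days = 912.5 h
Energy = 1.11 kW × 912.5 h = 1012.875 kWh
Cost = 1012.875 kWh × £0.25/kWh = £253.22

£253.22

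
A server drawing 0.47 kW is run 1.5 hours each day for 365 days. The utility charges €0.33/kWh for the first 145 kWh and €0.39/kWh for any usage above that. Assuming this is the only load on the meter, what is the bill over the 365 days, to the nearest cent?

€91.66

Runtime = 1.5 h/day × 365 days = 547.5 h
Energy = 0.47 kW × 547.5 h = 257.325 kWh
Tier 1 (0–145 kWh): 145 × €0.33 = €47.85
Above 145 kWh: 112.325 × €0.39 = €43.80675
Bill = €91.66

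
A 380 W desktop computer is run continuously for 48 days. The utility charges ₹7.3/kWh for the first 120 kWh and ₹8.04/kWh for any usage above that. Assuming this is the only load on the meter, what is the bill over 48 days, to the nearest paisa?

₹3430.79

Runtime = 24 h × 48 = 1152 h
Energy = 0.38 kW × 1152 h = 437.76 kWh
Tier 1 (0–120 kWh): 120 × ₹7.3 = ₹876
Above 120 kWh: 317.76 × ₹8.04 = ₹2554.7904
Bill = ₹3430.79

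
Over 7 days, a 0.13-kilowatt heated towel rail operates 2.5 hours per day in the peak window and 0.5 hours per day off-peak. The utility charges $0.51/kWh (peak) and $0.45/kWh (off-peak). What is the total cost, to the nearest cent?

Peak energy = 0.13 kW × 2.5 h × 7 = 2.275 kWh
Off-peak energy = 0.13 kW × 0.5 h × 7 = 0.455 kWh
Cost = 2.275 × $0.51 + 0.455 × $0.45 = $1.16025 + $0.20475 = $1.37

$1.37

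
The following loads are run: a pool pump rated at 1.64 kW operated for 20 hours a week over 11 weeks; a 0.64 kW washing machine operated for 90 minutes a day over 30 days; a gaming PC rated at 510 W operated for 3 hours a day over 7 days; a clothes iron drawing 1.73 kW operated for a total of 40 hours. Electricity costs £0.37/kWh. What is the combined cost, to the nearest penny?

£173.72

pool pump: Runtime = 20 h/week × 11 weeks = 220 h
pool pump: 1.64 kW × 220 h = 360.8 kWh
washing machine: Runtime = 90 min × 30 = 2700 min = 45 h
washing machine: 0.64 kW × 45 h = 28.8 kWh
gaming PC: Runtime = 3 h/day × 7 days = 21 h
gaming PC: 0.51 kW × 21 h = 10.71 kWh
clothes iron: 1.73 kW × 40 h = 69.2 kWh
Total energy = 469.51 kWh
Cost = 469.51 × £0.37 = £173.72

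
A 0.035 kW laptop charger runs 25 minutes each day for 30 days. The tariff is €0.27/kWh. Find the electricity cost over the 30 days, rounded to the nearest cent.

€0.12

Runtime = 25 min × 30 = 750 min = 12.5 h
Energy = 0.035 kW × 12.5 h = 0.4375 kWh
Cost = 0.4375 kWh × €0.27/kWh = €0.12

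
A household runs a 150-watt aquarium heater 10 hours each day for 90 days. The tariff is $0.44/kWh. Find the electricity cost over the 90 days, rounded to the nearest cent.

$59.40

Runtime = 10 h/day × 90 days = 900 h
Energy = 0.15 kW × 900 h = 135 kWh
Cost = 135 kWh × $0.44/kWh = $59.40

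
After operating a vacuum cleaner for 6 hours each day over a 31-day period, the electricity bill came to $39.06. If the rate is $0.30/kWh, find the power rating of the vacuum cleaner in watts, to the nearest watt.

Energy = $39.06 ÷ $0.30/kWh = 130.2 kWh
Runtime = 6 h/day × 31 days = 186 h
Power = 130.2 kWh ÷ 186 h = 0.7 kW = 700 W

700 W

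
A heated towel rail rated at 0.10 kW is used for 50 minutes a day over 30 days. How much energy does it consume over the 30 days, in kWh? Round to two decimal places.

2.50 kWh

Runtime = 50 min × 30 = 1500 min = 25 h
Energy = 0.1 kW × 25 h = 2.5 kWh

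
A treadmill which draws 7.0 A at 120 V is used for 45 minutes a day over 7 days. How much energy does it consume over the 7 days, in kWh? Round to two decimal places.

Power = 7.0 A × 120 V = 840 W = 0.84 kW
Runtime = 45 min × 7 = 315 min = 5.25 h
Energy = 0.84 kW × 5.25 h = 4.41 kWh

4.41 kWh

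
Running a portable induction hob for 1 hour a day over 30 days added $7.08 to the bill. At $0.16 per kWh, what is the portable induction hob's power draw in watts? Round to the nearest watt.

Energy = $7.08 ÷ $0.16/kWh = 44.25 kWh
Runtime = 1 h/day × 30 days = 30 h
Power = 44.25 kWh ÷ 30 h = 1.475 kW = 1475 W

1475 W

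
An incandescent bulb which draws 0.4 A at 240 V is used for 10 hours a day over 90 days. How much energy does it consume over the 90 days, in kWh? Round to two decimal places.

86.40 kWh

Power = 0.4 A × 240 V = 96 W = 0.096 kW
Runtime = 10 h/day × 90 days = 900 h
Energy = 0.096 kW × 900 h = 86.4 kWh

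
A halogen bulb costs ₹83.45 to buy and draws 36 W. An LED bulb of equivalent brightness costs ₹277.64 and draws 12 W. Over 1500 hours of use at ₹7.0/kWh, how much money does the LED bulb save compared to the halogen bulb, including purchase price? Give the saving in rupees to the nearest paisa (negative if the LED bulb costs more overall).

₹57.81

halogen bulb: ₹83.45 + (36/1000) kW × 1500 h × ₹7.0 = ₹83.45 + ₹378 = ₹461.45
LED bulb: ₹277.64 + (12/1000) kW × 1500 h × ₹7.0 = ₹277.64 + ₹126 = ₹403.64
Saving = ₹461.45 − ₹403.64 = ₹57.81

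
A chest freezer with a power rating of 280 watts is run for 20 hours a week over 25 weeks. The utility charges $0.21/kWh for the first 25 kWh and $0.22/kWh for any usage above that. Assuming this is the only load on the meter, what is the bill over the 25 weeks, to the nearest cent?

$30.55

Runtime = 20 h/week × 25 weeks = 500 h
Energy = 0.28 kW × 500 h = 140 kWh
Tier 1 (0–25 kWh): 25 × $0.21 = $5.25
Above 25 kWh: 115 × $0.22 = $25.3
Bill = $30.55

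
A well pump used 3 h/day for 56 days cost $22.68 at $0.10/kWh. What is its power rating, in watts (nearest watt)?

Energy = $22.68 ÷ $0.10/kWh = 226.8 kWh
Runtime = 3 h/day × 56 days = 168 h
Power = 226.8 kWh ÷ 168 h = 1.35 kW = 1350 W

1350 W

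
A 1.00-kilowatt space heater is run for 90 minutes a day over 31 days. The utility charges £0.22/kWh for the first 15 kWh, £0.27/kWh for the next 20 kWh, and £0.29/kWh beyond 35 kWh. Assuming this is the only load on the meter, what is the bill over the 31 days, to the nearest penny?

£12.04

Runtime = 90 min × 31 = 2790 min = 46.5 h
Energy = 1 kW × 46.5 h = 46.5 kWh
Tier 1 (0–15 kWh): 15 × £0.22 = £3.3
Tier 2 (15–35 kWh): 20 × £0.27 = £5.4
Above 35 kWh: 11.5 × £0.29 = £3.335
Bill = £12.04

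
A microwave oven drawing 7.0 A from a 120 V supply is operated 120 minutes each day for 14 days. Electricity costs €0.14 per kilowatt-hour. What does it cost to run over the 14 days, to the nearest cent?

€3.29

Power = 7.0 A × 120 V = 840 W = 0.84 kW
Runtime = 120 min × 14 = 1680 min = 28 h
Energy = 0.84 kW × 28 h = 23.52 kWh
Cost = 23.52 kWh × €0.14/kWh = €3.29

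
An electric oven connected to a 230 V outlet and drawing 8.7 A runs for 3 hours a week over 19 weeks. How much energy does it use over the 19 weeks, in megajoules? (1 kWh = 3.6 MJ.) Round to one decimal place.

Power = 8.7 A × 230 V = 2001 W = 2.001 kW
Runtime = 3 h/week × 19 weeks = 57 h
Energy = 2.001 kW × 57 h = 114.057 kWh
= 114.057 × 3.6 MJ = 410.6 MJ

410.6 MJ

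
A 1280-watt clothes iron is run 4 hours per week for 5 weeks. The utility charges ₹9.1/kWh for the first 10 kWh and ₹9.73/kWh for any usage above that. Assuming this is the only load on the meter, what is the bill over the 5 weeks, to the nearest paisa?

₹242.79

Runtime = 4 h/week × 5 weeks = 20 h
Energy = 1.28 kW × 20 h = 25.6 kWh
Tier 1 (0–10 kWh): 10 × ₹9.1 = ₹91
Above 10 kWh: 15.6 × ₹9.73 = ₹151.788
Bill = ₹242.79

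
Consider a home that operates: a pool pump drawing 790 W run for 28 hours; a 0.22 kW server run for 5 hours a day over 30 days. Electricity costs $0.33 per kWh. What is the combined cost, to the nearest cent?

pool pump: 0.79 kW × 28 h = 22.12 kWh
server: Runtime = 5 h/day × 30 days = 150 h
server: 0.22 kW × 150 h = 33 kWh
Total energy = 55.12 kWh
Cost = 55.12 × $0.33 = $18.19

$18.19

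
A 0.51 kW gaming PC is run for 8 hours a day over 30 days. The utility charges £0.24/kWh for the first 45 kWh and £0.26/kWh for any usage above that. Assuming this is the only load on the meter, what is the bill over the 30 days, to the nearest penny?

£30.92

Runtime = 8 h/day × 30 days = 240 h
Energy = 0.51 kW × 240 h = 122.4 kWh
Tier 1 (0–45 kWh): 45 × £0.24 = £10.8
Above 45 kWh: 77.4 × £0.26 = £20.124
Bill = £30.92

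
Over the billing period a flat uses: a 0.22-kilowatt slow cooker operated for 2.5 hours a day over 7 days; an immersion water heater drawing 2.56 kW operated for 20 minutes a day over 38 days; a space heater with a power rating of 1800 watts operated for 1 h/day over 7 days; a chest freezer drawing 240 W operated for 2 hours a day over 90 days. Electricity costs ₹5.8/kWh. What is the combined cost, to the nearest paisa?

slow cooker: Runtime = 2.5 h/day × 7 days = 17.5 h
slow cooker: 0.22 kW × 17.5 h = 3.85 kWh
immersion water heater: Runtime = 20 min × 38 = 760 min = 12.666666… h
immersion water heater: 2.56 kW × 12.666666… h = 32.426666… kWh
space heater: Runtime = 1 h/day × 7 days = 7 h
space heater: 1.8 kW × 7 h = 12.6 kWh
chest freezer: Runtime = 2 h/day × 90 days = 180 h
chest freezer: 0.24 kW × 180 h = 43.2 kWh
Total energy = 92.076666… kWh
Cost = 92.076666… × ₹5.8 = ₹534.04

₹534.04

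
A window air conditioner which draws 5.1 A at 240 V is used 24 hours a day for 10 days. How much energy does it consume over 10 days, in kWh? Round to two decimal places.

293.76 kWh

Power = 5.1 A × 240 V = 1224 W = 1.224 kW
Runtime = 24 h × 10 = 240 h
Energy = 1.224 kW × 240 h = 293.76 kWh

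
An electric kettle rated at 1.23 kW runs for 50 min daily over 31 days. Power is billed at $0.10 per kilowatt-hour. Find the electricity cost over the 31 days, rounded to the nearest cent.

$3.18

Runtime = 50 min × 31 = 1550 min = 25.833333… h
Energy = 1.23 kW × 25.833333… h = 31.775 kWh
Cost = 31.775 kWh × $0.10/kWh = $3.18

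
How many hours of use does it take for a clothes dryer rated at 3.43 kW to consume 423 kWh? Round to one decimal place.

123.3 h

Hours = 423 kWh ÷ 3.43 kW = 123.3 h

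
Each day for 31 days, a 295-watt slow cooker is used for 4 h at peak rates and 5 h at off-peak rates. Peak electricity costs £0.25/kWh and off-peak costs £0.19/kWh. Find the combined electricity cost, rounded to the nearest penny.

£17.83

Peak energy = 0.295 kW × 4 h × 31 = 36.58 kWh
Off-peak energy = 0.295 kW × 5 h × 31 = 45.725 kWh
Cost = 36.58 × £0.25 + 45.725 × £0.19 = £9.145 + £8.68775 = £17.83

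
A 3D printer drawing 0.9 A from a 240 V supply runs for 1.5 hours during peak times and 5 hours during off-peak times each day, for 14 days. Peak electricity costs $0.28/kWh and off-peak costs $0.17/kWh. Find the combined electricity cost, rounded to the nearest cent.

$3.84

Power = 0.9 A × 240 V = 216 W = 0.216 kW
Peak energy = 0.216 kW × 1.5 h × 14 = 4.536 kWh
Off-peak energy = 0.216 kW × 5 h × 14 = 15.12 kWh
Cost = 4.536 × $0.28 + 15.12 × $0.17 = $1.27008 + $2.5704 = $3.84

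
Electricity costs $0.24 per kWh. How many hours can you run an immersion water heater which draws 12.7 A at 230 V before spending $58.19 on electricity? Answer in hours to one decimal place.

83.0 h

Power = 12.7 A × 230 V = 2921 W = 2.921 kW
Energy available = $58.19 ÷ $0.24/kWh = 242.4583 kWh
Hours = 242.4583 kWh ÷ 2.921 kW = 83.0 h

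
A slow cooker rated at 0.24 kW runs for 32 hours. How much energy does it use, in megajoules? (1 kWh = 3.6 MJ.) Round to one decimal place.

Energy = 0.24 kW × 32 h = 7.68 kWh
= 7.68 × 3.6 MJ = 27.6 MJ

27.6 MJ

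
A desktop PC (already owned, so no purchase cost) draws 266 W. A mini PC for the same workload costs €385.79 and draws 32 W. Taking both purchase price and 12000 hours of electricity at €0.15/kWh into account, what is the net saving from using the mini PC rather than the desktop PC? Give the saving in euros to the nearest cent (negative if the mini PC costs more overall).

€35.41

desktop PC: €0.00 + (266/1000) kW × 12000 h × €0.15 = €0.00 + €478.8 = €478.8
mini PC: €385.79 + (32/1000) kW × 12000 h × €0.15 = €385.79 + €57.6 = €443.39
Saving = €478.8 − €443.39 = €35.41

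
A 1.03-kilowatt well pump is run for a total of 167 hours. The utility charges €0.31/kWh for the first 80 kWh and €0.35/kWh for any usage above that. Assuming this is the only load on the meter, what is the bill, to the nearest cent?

€57.00

Energy = 1.03 kW × 167 h = 172.01 kWh
Tier 1 (0–80 kWh): 80 × €0.31 = €24.8
Above 80 kWh: 92.01 × €0.35 = €32.2035
Bill = €57.00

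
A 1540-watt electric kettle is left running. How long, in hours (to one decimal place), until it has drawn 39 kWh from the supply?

25.3 h

Hours = 39 kWh ÷ 1.54 kW = 25.3 h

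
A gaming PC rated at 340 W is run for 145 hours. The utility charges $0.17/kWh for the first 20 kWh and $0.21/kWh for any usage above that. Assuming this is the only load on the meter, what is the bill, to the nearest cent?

$9.55

Energy = 0.34 kW × 145 h = 49.3 kWh
Tier 1 (0–20 kWh): 20 × $0.17 = $3.4
Above 20 kWh: 29.3 × $0.21 = $6.153
Bill = $9.55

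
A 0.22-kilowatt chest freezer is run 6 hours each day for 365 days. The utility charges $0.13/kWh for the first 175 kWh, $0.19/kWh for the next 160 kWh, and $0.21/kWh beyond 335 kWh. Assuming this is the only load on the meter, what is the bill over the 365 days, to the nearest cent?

Runtime = 6 h/day × 365 days = 2190 h
Energy = 0.22 kW × 2190 h = 481.8 kWh
Tier 1 (0–175 kWh): 175 × $0.13 = $22.75
Tier 2 (175–335 kWh): 160 × $0.19 = $30.4
Above 335 kWh: 146.8 × $0.21 = $30.828
Bill = $83.98

$83.98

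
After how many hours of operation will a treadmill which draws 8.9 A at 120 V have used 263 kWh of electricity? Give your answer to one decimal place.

Power = 8.9 A × 120 V = 1068 W = 1.068 kW
Hours = 263 kWh ÷ 1.068 kW = 246.3 h

246.3 h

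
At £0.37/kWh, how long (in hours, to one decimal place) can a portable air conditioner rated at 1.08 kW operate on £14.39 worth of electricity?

Energy available = £14.39 ÷ £0.37/kWh = 38.8919 kWh
Hours = 38.8919 kWh ÷ 1.08 kW = 36.0 h

36.0 h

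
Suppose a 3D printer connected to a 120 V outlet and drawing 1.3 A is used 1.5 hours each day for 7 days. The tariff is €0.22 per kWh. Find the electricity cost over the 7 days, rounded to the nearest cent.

€0.36

Power = 1.3 A × 120 V = 156 W = 0.156 kW
Runtime = 1.5 h/day × 7 days = 10.5 h
Energy = 0.156 kW × 10.5 h = 1.638 kWh
Cost = 1.638 kWh × €0.22/kWh = €0.36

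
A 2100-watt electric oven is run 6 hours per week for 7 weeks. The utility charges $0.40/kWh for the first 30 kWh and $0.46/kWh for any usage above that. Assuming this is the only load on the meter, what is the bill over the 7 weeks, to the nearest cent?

$38.77

Runtime = 6 h/week × 7 weeks = 42 h
Energy = 2.1 kW × 42 h = 88.2 kWh
Tier 1 (0–30 kWh): 30 × $0.40 = $12
Above 30 kWh: 58.2 × $0.46 = $26.772
Bill = $38.77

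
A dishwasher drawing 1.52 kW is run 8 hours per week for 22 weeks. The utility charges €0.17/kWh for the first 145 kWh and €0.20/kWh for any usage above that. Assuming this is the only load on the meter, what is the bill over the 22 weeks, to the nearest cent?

€49.15

Runtime = 8 h/week × 22 weeks = 176 h
Energy = 1.52 kW × 176 h = 267.52 kWh
Tier 1 (0–145 kWh): 145 × €0.17 = €24.65
Above 145 kWh: 122.52 × €0.20 = €24.504
Bill = €49.15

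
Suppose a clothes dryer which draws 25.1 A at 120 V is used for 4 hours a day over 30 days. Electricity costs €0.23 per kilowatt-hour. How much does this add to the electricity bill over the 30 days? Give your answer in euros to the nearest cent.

Power = 25.1 A × 120 V = 3012 W = 3.012 kW
Runtime = 4 h/day × 30 days = 120 h
Energy = 3.012 kW × 120 h = 361.44 kWh
Cost = 361.44 kWh × €0.23/kWh = €83.13

€83.13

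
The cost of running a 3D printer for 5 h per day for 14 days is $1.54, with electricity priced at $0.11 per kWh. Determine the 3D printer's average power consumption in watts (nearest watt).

200 W

Energy = $1.54 ÷ $0.11/kWh = 14 kWh
Runtime = 5 h/day × 14 days = 70 h
Power = 14 kWh ÷ 70 h = 0.2 kW = 200 W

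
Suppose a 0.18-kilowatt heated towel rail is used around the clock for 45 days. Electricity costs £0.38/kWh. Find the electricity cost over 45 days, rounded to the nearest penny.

Runtime = 24 h × 45 = 1080 h
Energy = 0.18 kW × 1080 h = 194.4 kWh
Cost = 194.4 kWh × £0.38/kWh = £73.87

£73.87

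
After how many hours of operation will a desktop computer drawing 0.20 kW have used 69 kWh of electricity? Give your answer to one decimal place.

345.0 h

Hours = 69 kWh ÷ 0.2 kW = 345.0 h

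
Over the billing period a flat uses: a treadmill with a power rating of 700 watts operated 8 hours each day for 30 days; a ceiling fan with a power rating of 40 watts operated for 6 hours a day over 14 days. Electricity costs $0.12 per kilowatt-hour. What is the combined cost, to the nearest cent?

$20.56

treadmill: Runtime = 8 h/day × 30 days = 240 h
treadmill: 0.7 kW × 240 h = 168 kWh
ceiling fan: Runtime = 6 h/day × 14 days = 84 h
ceiling fan: 0.04 kW × 84 h = 3.36 kWh
Total energy = 171.36 kWh
Cost = 171.36 × $0.12 = $20.56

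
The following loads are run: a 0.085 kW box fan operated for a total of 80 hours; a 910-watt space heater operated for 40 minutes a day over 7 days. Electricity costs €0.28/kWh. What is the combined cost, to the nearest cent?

€3.09

box fan: 0.085 kW × 80 h = 6.8 kWh
space heater: Runtime = 40 min × 7 = 280 min = 4.666666… h
space heater: 0.91 kW × 4.666666… h = 4.246666… kWh
Total energy = 11.046666… kWh
Cost = 11.046666… × €0.28 = €3.09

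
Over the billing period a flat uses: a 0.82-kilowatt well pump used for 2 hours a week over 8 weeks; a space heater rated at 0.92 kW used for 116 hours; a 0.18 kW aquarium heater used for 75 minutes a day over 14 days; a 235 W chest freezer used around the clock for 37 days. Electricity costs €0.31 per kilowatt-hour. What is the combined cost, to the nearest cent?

well pump: Runtime = 2 h/week × 8 weeks = 16 h
well pump: 0.82 kW × 16 h = 13.12 kWh
space heater: 0.92 kW × 116 h = 106.72 kWh
aquarium heater: Runtime = 75 min × 14 = 1050 min = 17.5 h
aquarium heater: 0.18 kW × 17.5 h = 3.15 kWh
chest freezer: Runtime = 24 h × 37 = 888 h
chest freezer: 0.235 kW × 888 h = 208.68 kWh
Total energy = 331.67 kWh
Cost = 331.67 × €0.31 = €102.82

€102.82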